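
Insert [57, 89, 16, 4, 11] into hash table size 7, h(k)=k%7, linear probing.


Insert 57: h=1 -> slot 1
Insert 89: h=5 -> slot 5
Insert 16: h=2 -> slot 2
Insert 4: h=4 -> slot 4
Insert 11: h=4, 2 probes -> slot 6

Table: [None, 57, 16, None, 4, 89, 11]


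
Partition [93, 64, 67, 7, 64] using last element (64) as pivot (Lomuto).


Pivot: 64
  64 <= 64: swap -> [64, 93, 67, 7, 64]
  7 <= 64: swap -> [64, 7, 67, 93, 64]
Place pivot at 2: [64, 7, 64, 93, 67]

Partitioned: [64, 7, 64, 93, 67]


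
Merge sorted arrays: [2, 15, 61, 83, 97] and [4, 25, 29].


Take 2 from A
Take 4 from B
Take 15 from A
Take 25 from B
Take 29 from B

Merged: [2, 4, 15, 25, 29, 61, 83, 97]


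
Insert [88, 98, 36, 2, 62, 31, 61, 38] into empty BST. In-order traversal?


Insert 88: root
Insert 98: R from 88
Insert 36: L from 88
Insert 2: L from 88 -> L from 36
Insert 62: L from 88 -> R from 36
Insert 31: L from 88 -> L from 36 -> R from 2
Insert 61: L from 88 -> R from 36 -> L from 62
Insert 38: L from 88 -> R from 36 -> L from 62 -> L from 61

In-order: [2, 31, 36, 38, 61, 62, 88, 98]


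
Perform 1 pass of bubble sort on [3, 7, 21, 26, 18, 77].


Initial: [3, 7, 21, 26, 18, 77]
Pass 1: [3, 7, 21, 18, 26, 77] (1 swaps)

After 1 pass: [3, 7, 21, 18, 26, 77]


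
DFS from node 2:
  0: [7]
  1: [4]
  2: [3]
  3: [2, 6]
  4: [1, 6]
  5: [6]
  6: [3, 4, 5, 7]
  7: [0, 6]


Visit 2, push [3]
Visit 3, push [6]
Visit 6, push [7, 5, 4]
Visit 4, push [1]
Visit 1, push []
Visit 5, push []
Visit 7, push [0]
Visit 0, push []

DFS order: [2, 3, 6, 4, 1, 5, 7, 0]


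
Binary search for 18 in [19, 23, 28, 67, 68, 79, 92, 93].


Step 1: lo=0, hi=7, mid=3, val=67
Step 2: lo=0, hi=2, mid=1, val=23
Step 3: lo=0, hi=0, mid=0, val=19

Not found


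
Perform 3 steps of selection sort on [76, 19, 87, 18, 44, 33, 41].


Initial: [76, 19, 87, 18, 44, 33, 41]
Step 1: min=18 at 3
  Swap: [18, 19, 87, 76, 44, 33, 41]
Step 2: min=19 at 1
  Swap: [18, 19, 87, 76, 44, 33, 41]
Step 3: min=33 at 5
  Swap: [18, 19, 33, 76, 44, 87, 41]

After 3 steps: [18, 19, 33, 76, 44, 87, 41]


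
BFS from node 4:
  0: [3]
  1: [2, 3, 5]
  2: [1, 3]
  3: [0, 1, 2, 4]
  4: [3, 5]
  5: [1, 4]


Visit 4, enqueue [3, 5]
Visit 3, enqueue [0, 1, 2]
Visit 5, enqueue []
Visit 0, enqueue []
Visit 1, enqueue []
Visit 2, enqueue []

BFS order: [4, 3, 5, 0, 1, 2]


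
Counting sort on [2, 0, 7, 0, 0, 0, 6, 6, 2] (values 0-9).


Input: [2, 0, 7, 0, 0, 0, 6, 6, 2]
Counts: [4, 0, 2, 0, 0, 0, 2, 1, 0, 0]

Sorted: [0, 0, 0, 0, 2, 2, 6, 6, 7]


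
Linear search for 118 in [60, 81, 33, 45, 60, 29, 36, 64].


i=0: 60!=118
i=1: 81!=118
i=2: 33!=118
i=3: 45!=118
i=4: 60!=118
i=5: 29!=118
i=6: 36!=118
i=7: 64!=118

Not found, 8 comps


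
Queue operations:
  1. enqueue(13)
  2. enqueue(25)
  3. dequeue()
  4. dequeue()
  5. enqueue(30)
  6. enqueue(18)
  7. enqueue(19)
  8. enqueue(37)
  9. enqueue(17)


enqueue(13) -> [13]
enqueue(25) -> [13, 25]
dequeue()->13, [25]
dequeue()->25, []
enqueue(30) -> [30]
enqueue(18) -> [30, 18]
enqueue(19) -> [30, 18, 19]
enqueue(37) -> [30, 18, 19, 37]
enqueue(17) -> [30, 18, 19, 37, 17]

Final queue: [30, 18, 19, 37, 17]


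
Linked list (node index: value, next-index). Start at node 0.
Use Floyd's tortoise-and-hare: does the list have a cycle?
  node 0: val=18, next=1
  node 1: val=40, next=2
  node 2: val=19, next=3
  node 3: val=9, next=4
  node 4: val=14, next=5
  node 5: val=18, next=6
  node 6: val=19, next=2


Floyd's tortoise (slow, +1) and hare (fast, +2):
  init: slow=0, fast=0
  step 1: slow=1, fast=2
  step 2: slow=2, fast=4
  step 3: slow=3, fast=6
  step 4: slow=4, fast=3
  step 5: slow=5, fast=5
  slow == fast at node 5: cycle detected

Cycle: yes


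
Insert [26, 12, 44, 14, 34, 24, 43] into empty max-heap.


Insert 26: [26]
Insert 12: [26, 12]
Insert 44: [44, 12, 26]
Insert 14: [44, 14, 26, 12]
Insert 34: [44, 34, 26, 12, 14]
Insert 24: [44, 34, 26, 12, 14, 24]
Insert 43: [44, 34, 43, 12, 14, 24, 26]

Final heap: [44, 34, 43, 12, 14, 24, 26]


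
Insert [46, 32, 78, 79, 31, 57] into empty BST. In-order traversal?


Insert 46: root
Insert 32: L from 46
Insert 78: R from 46
Insert 79: R from 46 -> R from 78
Insert 31: L from 46 -> L from 32
Insert 57: R from 46 -> L from 78

In-order: [31, 32, 46, 57, 78, 79]


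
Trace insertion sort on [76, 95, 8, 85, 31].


Initial: [76, 95, 8, 85, 31]
Insert 95: [76, 95, 8, 85, 31]
Insert 8: [8, 76, 95, 85, 31]
Insert 85: [8, 76, 85, 95, 31]
Insert 31: [8, 31, 76, 85, 95]

Sorted: [8, 31, 76, 85, 95]


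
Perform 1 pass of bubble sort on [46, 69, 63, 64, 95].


Initial: [46, 69, 63, 64, 95]
Pass 1: [46, 63, 64, 69, 95] (2 swaps)

After 1 pass: [46, 63, 64, 69, 95]


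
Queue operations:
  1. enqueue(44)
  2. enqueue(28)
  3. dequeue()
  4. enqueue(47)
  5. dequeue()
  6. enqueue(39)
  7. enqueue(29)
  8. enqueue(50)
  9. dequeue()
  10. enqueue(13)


enqueue(44) -> [44]
enqueue(28) -> [44, 28]
dequeue()->44, [28]
enqueue(47) -> [28, 47]
dequeue()->28, [47]
enqueue(39) -> [47, 39]
enqueue(29) -> [47, 39, 29]
enqueue(50) -> [47, 39, 29, 50]
dequeue()->47, [39, 29, 50]
enqueue(13) -> [39, 29, 50, 13]

Final queue: [39, 29, 50, 13]


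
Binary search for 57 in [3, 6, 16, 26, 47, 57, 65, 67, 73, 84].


Step 1: lo=0, hi=9, mid=4, val=47
Step 2: lo=5, hi=9, mid=7, val=67
Step 3: lo=5, hi=6, mid=5, val=57

Found at index 5


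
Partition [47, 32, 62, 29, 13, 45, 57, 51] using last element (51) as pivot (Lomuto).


Pivot: 51
  47 <= 51: advance i (no swap)
  32 <= 51: advance i (no swap)
  29 <= 51: swap -> [47, 32, 29, 62, 13, 45, 57, 51]
  13 <= 51: swap -> [47, 32, 29, 13, 62, 45, 57, 51]
  45 <= 51: swap -> [47, 32, 29, 13, 45, 62, 57, 51]
Place pivot at 5: [47, 32, 29, 13, 45, 51, 57, 62]

Partitioned: [47, 32, 29, 13, 45, 51, 57, 62]


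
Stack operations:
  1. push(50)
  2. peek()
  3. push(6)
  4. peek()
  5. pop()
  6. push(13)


push(50) -> [50]
peek()->50
push(6) -> [50, 6]
peek()->6
pop()->6, [50]
push(13) -> [50, 13]

Final stack: [50, 13]


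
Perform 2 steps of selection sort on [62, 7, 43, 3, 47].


Initial: [62, 7, 43, 3, 47]
Step 1: min=3 at 3
  Swap: [3, 7, 43, 62, 47]
Step 2: min=7 at 1
  Swap: [3, 7, 43, 62, 47]

After 2 steps: [3, 7, 43, 62, 47]


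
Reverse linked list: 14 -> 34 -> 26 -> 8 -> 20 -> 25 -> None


Step 1: curr=14, set curr.next=prev(None) | reversed so far: 14
Step 2: curr=34, set curr.next=prev(14) | reversed so far: 34 -> 14
Step 3: curr=26, set curr.next=prev(34) | reversed so far: 26 -> 34 -> 14
Step 4: curr=8, set curr.next=prev(26) | reversed so far: 8 -> 26 -> 34 -> 14
Step 5: curr=20, set curr.next=prev(8) | reversed so far: 20 -> 8 -> 26 -> 34 -> 14
Step 6: curr=25, set curr.next=prev(20) | reversed so far: 25 -> 20 -> 8 -> 26 -> 34 -> 14

25 -> 20 -> 8 -> 26 -> 34 -> 14 -> None


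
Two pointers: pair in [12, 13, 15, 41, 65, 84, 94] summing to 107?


lo=0(12)+hi=6(94)=106
lo=1(13)+hi=6(94)=107

Yes: 13+94=107


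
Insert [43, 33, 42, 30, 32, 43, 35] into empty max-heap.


Insert 43: [43]
Insert 33: [43, 33]
Insert 42: [43, 33, 42]
Insert 30: [43, 33, 42, 30]
Insert 32: [43, 33, 42, 30, 32]
Insert 43: [43, 33, 43, 30, 32, 42]
Insert 35: [43, 33, 43, 30, 32, 42, 35]

Final heap: [43, 33, 43, 30, 32, 42, 35]


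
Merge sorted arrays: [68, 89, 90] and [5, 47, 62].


Take 5 from B
Take 47 from B
Take 62 from B

Merged: [5, 47, 62, 68, 89, 90]


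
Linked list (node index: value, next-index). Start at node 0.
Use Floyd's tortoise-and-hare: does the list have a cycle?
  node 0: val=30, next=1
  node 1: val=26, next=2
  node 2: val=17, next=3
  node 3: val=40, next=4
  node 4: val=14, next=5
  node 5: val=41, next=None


Floyd's tortoise (slow, +1) and hare (fast, +2):
  init: slow=0, fast=0
  step 1: slow=1, fast=2
  step 2: slow=2, fast=4
  step 3: fast 4->5->None, no cycle

Cycle: no


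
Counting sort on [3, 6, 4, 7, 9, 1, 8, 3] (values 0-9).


Input: [3, 6, 4, 7, 9, 1, 8, 3]
Counts: [0, 1, 0, 2, 1, 0, 1, 1, 1, 1]

Sorted: [1, 3, 3, 4, 6, 7, 8, 9]


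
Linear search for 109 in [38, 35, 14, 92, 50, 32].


i=0: 38!=109
i=1: 35!=109
i=2: 14!=109
i=3: 92!=109
i=4: 50!=109
i=5: 32!=109

Not found, 6 comps


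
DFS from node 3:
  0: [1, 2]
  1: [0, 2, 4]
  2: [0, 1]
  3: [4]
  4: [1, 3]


Visit 3, push [4]
Visit 4, push [1]
Visit 1, push [2, 0]
Visit 0, push [2]
Visit 2, push []

DFS order: [3, 4, 1, 0, 2]


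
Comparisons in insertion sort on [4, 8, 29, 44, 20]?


Algorithm: insertion sort
Input: [4, 8, 29, 44, 20]
Sorted: [4, 8, 20, 29, 44]

6


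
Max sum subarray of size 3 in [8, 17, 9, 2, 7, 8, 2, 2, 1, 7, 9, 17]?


[0:3]: 34
[1:4]: 28
[2:5]: 18
[3:6]: 17
[4:7]: 17
[5:8]: 12
[6:9]: 5
[7:10]: 10
[8:11]: 17
[9:12]: 33

Max: 34 at [0:3]


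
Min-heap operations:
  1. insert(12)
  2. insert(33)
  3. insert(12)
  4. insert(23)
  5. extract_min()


insert(12) -> [12]
insert(33) -> [12, 33]
insert(12) -> [12, 33, 12]
insert(23) -> [12, 23, 12, 33]
extract_min()->12, [12, 23, 33]

Final heap: [12, 23, 33]


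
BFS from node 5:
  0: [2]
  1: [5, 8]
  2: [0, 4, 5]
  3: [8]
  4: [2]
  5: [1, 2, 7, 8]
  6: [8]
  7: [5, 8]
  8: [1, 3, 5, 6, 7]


Visit 5, enqueue [1, 2, 7, 8]
Visit 1, enqueue []
Visit 2, enqueue [0, 4]
Visit 7, enqueue []
Visit 8, enqueue [3, 6]
Visit 0, enqueue []
Visit 4, enqueue []
Visit 3, enqueue []
Visit 6, enqueue []

BFS order: [5, 1, 2, 7, 8, 0, 4, 3, 6]


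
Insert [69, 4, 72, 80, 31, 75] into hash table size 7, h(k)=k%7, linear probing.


Insert 69: h=6 -> slot 6
Insert 4: h=4 -> slot 4
Insert 72: h=2 -> slot 2
Insert 80: h=3 -> slot 3
Insert 31: h=3, 2 probes -> slot 5
Insert 75: h=5, 2 probes -> slot 0

Table: [75, None, 72, 80, 4, 31, 69]


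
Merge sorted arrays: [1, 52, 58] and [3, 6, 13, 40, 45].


Take 1 from A
Take 3 from B
Take 6 from B
Take 13 from B
Take 40 from B
Take 45 from B

Merged: [1, 3, 6, 13, 40, 45, 52, 58]


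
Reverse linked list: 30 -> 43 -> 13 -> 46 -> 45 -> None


Step 1: curr=30, set curr.next=prev(None) | reversed so far: 30
Step 2: curr=43, set curr.next=prev(30) | reversed so far: 43 -> 30
Step 3: curr=13, set curr.next=prev(43) | reversed so far: 13 -> 43 -> 30
Step 4: curr=46, set curr.next=prev(13) | reversed so far: 46 -> 13 -> 43 -> 30
Step 5: curr=45, set curr.next=prev(46) | reversed so far: 45 -> 46 -> 13 -> 43 -> 30

45 -> 46 -> 13 -> 43 -> 30 -> None


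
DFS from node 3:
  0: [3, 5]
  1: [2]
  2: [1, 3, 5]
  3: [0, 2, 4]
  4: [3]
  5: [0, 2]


Visit 3, push [4, 2, 0]
Visit 0, push [5]
Visit 5, push [2]
Visit 2, push [1]
Visit 1, push []
Visit 4, push []

DFS order: [3, 0, 5, 2, 1, 4]


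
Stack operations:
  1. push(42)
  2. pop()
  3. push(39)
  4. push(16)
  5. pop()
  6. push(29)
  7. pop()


push(42) -> [42]
pop()->42, []
push(39) -> [39]
push(16) -> [39, 16]
pop()->16, [39]
push(29) -> [39, 29]
pop()->29, [39]

Final stack: [39]


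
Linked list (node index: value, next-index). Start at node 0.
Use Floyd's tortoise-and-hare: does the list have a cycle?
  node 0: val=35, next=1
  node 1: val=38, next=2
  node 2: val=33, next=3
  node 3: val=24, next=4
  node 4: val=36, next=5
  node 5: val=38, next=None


Floyd's tortoise (slow, +1) and hare (fast, +2):
  init: slow=0, fast=0
  step 1: slow=1, fast=2
  step 2: slow=2, fast=4
  step 3: fast 4->5->None, no cycle

Cycle: no


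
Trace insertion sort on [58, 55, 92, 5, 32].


Initial: [58, 55, 92, 5, 32]
Insert 55: [55, 58, 92, 5, 32]
Insert 92: [55, 58, 92, 5, 32]
Insert 5: [5, 55, 58, 92, 32]
Insert 32: [5, 32, 55, 58, 92]

Sorted: [5, 32, 55, 58, 92]


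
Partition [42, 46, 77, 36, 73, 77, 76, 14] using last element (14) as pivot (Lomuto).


Pivot: 14
Place pivot at 0: [14, 46, 77, 36, 73, 77, 76, 42]

Partitioned: [14, 46, 77, 36, 73, 77, 76, 42]


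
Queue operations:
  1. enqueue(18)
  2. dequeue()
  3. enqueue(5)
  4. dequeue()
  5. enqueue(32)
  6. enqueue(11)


enqueue(18) -> [18]
dequeue()->18, []
enqueue(5) -> [5]
dequeue()->5, []
enqueue(32) -> [32]
enqueue(11) -> [32, 11]

Final queue: [32, 11]


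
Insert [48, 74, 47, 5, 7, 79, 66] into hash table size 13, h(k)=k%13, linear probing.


Insert 48: h=9 -> slot 9
Insert 74: h=9, 1 probes -> slot 10
Insert 47: h=8 -> slot 8
Insert 5: h=5 -> slot 5
Insert 7: h=7 -> slot 7
Insert 79: h=1 -> slot 1
Insert 66: h=1, 1 probes -> slot 2

Table: [None, 79, 66, None, None, 5, None, 7, 47, 48, 74, None, None]


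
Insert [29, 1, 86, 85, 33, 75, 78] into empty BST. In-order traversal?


Insert 29: root
Insert 1: L from 29
Insert 86: R from 29
Insert 85: R from 29 -> L from 86
Insert 33: R from 29 -> L from 86 -> L from 85
Insert 75: R from 29 -> L from 86 -> L from 85 -> R from 33
Insert 78: R from 29 -> L from 86 -> L from 85 -> R from 33 -> R from 75

In-order: [1, 29, 33, 75, 78, 85, 86]


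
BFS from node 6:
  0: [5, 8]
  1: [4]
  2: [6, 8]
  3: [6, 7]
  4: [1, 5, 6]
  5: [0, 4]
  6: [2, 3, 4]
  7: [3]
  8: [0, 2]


Visit 6, enqueue [2, 3, 4]
Visit 2, enqueue [8]
Visit 3, enqueue [7]
Visit 4, enqueue [1, 5]
Visit 8, enqueue [0]
Visit 7, enqueue []
Visit 1, enqueue []
Visit 5, enqueue []
Visit 0, enqueue []

BFS order: [6, 2, 3, 4, 8, 7, 1, 5, 0]


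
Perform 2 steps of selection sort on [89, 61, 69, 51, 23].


Initial: [89, 61, 69, 51, 23]
Step 1: min=23 at 4
  Swap: [23, 61, 69, 51, 89]
Step 2: min=51 at 3
  Swap: [23, 51, 69, 61, 89]

After 2 steps: [23, 51, 69, 61, 89]


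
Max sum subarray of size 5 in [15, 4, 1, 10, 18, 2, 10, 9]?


[0:5]: 48
[1:6]: 35
[2:7]: 41
[3:8]: 49

Max: 49 at [3:8]


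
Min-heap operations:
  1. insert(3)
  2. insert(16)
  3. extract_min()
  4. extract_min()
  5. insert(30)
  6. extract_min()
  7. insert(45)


insert(3) -> [3]
insert(16) -> [3, 16]
extract_min()->3, [16]
extract_min()->16, []
insert(30) -> [30]
extract_min()->30, []
insert(45) -> [45]

Final heap: [45]


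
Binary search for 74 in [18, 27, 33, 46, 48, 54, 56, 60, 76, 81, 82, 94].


Step 1: lo=0, hi=11, mid=5, val=54
Step 2: lo=6, hi=11, mid=8, val=76
Step 3: lo=6, hi=7, mid=6, val=56
Step 4: lo=7, hi=7, mid=7, val=60

Not found


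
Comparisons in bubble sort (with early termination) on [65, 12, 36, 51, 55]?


Algorithm: bubble sort (with early termination)
Input: [65, 12, 36, 51, 55]
Sorted: [12, 36, 51, 55, 65]

7


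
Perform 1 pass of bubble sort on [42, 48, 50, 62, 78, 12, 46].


Initial: [42, 48, 50, 62, 78, 12, 46]
Pass 1: [42, 48, 50, 62, 12, 46, 78] (2 swaps)

After 1 pass: [42, 48, 50, 62, 12, 46, 78]


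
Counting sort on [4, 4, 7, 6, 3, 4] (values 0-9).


Input: [4, 4, 7, 6, 3, 4]
Counts: [0, 0, 0, 1, 3, 0, 1, 1, 0, 0]

Sorted: [3, 4, 4, 4, 6, 7]


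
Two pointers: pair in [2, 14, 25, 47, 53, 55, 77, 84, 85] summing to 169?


lo=0(2)+hi=8(85)=87
lo=1(14)+hi=8(85)=99
lo=2(25)+hi=8(85)=110
lo=3(47)+hi=8(85)=132
lo=4(53)+hi=8(85)=138
lo=5(55)+hi=8(85)=140
lo=6(77)+hi=8(85)=162
lo=7(84)+hi=8(85)=169

Yes: 84+85=169


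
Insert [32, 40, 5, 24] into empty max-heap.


Insert 32: [32]
Insert 40: [40, 32]
Insert 5: [40, 32, 5]
Insert 24: [40, 32, 5, 24]

Final heap: [40, 32, 5, 24]


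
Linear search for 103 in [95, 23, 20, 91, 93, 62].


i=0: 95!=103
i=1: 23!=103
i=2: 20!=103
i=3: 91!=103
i=4: 93!=103
i=5: 62!=103

Not found, 6 comps


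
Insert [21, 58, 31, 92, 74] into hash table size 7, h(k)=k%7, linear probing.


Insert 21: h=0 -> slot 0
Insert 58: h=2 -> slot 2
Insert 31: h=3 -> slot 3
Insert 92: h=1 -> slot 1
Insert 74: h=4 -> slot 4

Table: [21, 92, 58, 31, 74, None, None]


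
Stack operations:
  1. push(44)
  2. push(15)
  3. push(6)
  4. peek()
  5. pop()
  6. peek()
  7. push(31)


push(44) -> [44]
push(15) -> [44, 15]
push(6) -> [44, 15, 6]
peek()->6
pop()->6, [44, 15]
peek()->15
push(31) -> [44, 15, 31]

Final stack: [44, 15, 31]


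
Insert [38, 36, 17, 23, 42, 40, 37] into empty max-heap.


Insert 38: [38]
Insert 36: [38, 36]
Insert 17: [38, 36, 17]
Insert 23: [38, 36, 17, 23]
Insert 42: [42, 38, 17, 23, 36]
Insert 40: [42, 38, 40, 23, 36, 17]
Insert 37: [42, 38, 40, 23, 36, 17, 37]

Final heap: [42, 38, 40, 23, 36, 17, 37]


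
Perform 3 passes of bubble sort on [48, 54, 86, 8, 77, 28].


Initial: [48, 54, 86, 8, 77, 28]
Pass 1: [48, 54, 8, 77, 28, 86] (3 swaps)
Pass 2: [48, 8, 54, 28, 77, 86] (2 swaps)
Pass 3: [8, 48, 28, 54, 77, 86] (2 swaps)

After 3 passes: [8, 48, 28, 54, 77, 86]


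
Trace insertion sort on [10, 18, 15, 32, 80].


Initial: [10, 18, 15, 32, 80]
Insert 18: [10, 18, 15, 32, 80]
Insert 15: [10, 15, 18, 32, 80]
Insert 32: [10, 15, 18, 32, 80]
Insert 80: [10, 15, 18, 32, 80]

Sorted: [10, 15, 18, 32, 80]


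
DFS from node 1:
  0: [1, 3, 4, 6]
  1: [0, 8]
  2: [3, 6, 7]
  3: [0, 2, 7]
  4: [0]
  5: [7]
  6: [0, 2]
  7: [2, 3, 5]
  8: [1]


Visit 1, push [8, 0]
Visit 0, push [6, 4, 3]
Visit 3, push [7, 2]
Visit 2, push [7, 6]
Visit 6, push []
Visit 7, push [5]
Visit 5, push []
Visit 4, push []
Visit 8, push []

DFS order: [1, 0, 3, 2, 6, 7, 5, 4, 8]


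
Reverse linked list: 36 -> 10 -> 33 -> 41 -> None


Step 1: curr=36, set curr.next=prev(None) | reversed so far: 36
Step 2: curr=10, set curr.next=prev(36) | reversed so far: 10 -> 36
Step 3: curr=33, set curr.next=prev(10) | reversed so far: 33 -> 10 -> 36
Step 4: curr=41, set curr.next=prev(33) | reversed so far: 41 -> 33 -> 10 -> 36

41 -> 33 -> 10 -> 36 -> None


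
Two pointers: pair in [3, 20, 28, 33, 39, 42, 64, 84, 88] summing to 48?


lo=0(3)+hi=8(88)=91
lo=0(3)+hi=7(84)=87
lo=0(3)+hi=6(64)=67
lo=0(3)+hi=5(42)=45
lo=1(20)+hi=5(42)=62
lo=1(20)+hi=4(39)=59
lo=1(20)+hi=3(33)=53
lo=1(20)+hi=2(28)=48

Yes: 20+28=48


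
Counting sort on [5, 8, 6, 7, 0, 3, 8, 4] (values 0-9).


Input: [5, 8, 6, 7, 0, 3, 8, 4]
Counts: [1, 0, 0, 1, 1, 1, 1, 1, 2, 0]

Sorted: [0, 3, 4, 5, 6, 7, 8, 8]


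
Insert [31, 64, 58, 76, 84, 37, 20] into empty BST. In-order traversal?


Insert 31: root
Insert 64: R from 31
Insert 58: R from 31 -> L from 64
Insert 76: R from 31 -> R from 64
Insert 84: R from 31 -> R from 64 -> R from 76
Insert 37: R from 31 -> L from 64 -> L from 58
Insert 20: L from 31

In-order: [20, 31, 37, 58, 64, 76, 84]


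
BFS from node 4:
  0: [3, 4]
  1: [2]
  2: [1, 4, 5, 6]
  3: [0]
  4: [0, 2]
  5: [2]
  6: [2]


Visit 4, enqueue [0, 2]
Visit 0, enqueue [3]
Visit 2, enqueue [1, 5, 6]
Visit 3, enqueue []
Visit 1, enqueue []
Visit 5, enqueue []
Visit 6, enqueue []

BFS order: [4, 0, 2, 3, 1, 5, 6]


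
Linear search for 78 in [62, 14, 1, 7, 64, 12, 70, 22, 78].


i=0: 62!=78
i=1: 14!=78
i=2: 1!=78
i=3: 7!=78
i=4: 64!=78
i=5: 12!=78
i=6: 70!=78
i=7: 22!=78
i=8: 78==78 found!

Found at 8, 9 comps


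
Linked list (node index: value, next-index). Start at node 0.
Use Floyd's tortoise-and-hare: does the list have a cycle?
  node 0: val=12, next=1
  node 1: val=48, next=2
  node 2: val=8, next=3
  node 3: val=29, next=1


Floyd's tortoise (slow, +1) and hare (fast, +2):
  init: slow=0, fast=0
  step 1: slow=1, fast=2
  step 2: slow=2, fast=1
  step 3: slow=3, fast=3
  slow == fast at node 3: cycle detected

Cycle: yes


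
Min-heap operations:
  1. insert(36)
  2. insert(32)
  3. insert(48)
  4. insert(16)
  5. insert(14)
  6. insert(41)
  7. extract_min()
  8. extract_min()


insert(36) -> [36]
insert(32) -> [32, 36]
insert(48) -> [32, 36, 48]
insert(16) -> [16, 32, 48, 36]
insert(14) -> [14, 16, 48, 36, 32]
insert(41) -> [14, 16, 41, 36, 32, 48]
extract_min()->14, [16, 32, 41, 36, 48]
extract_min()->16, [32, 36, 41, 48]

Final heap: [32, 36, 41, 48]


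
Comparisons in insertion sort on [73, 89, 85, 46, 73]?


Algorithm: insertion sort
Input: [73, 89, 85, 46, 73]
Sorted: [46, 73, 73, 85, 89]

9


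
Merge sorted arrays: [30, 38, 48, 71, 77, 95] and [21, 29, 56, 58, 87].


Take 21 from B
Take 29 from B
Take 30 from A
Take 38 from A
Take 48 from A
Take 56 from B
Take 58 from B
Take 71 from A
Take 77 from A
Take 87 from B

Merged: [21, 29, 30, 38, 48, 56, 58, 71, 77, 87, 95]


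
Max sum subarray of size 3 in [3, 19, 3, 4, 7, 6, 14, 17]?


[0:3]: 25
[1:4]: 26
[2:5]: 14
[3:6]: 17
[4:7]: 27
[5:8]: 37

Max: 37 at [5:8]


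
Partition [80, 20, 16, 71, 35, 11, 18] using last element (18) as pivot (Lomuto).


Pivot: 18
  16 <= 18: swap -> [16, 20, 80, 71, 35, 11, 18]
  11 <= 18: swap -> [16, 11, 80, 71, 35, 20, 18]
Place pivot at 2: [16, 11, 18, 71, 35, 20, 80]

Partitioned: [16, 11, 18, 71, 35, 20, 80]


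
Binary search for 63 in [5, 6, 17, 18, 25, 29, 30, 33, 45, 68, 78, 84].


Step 1: lo=0, hi=11, mid=5, val=29
Step 2: lo=6, hi=11, mid=8, val=45
Step 3: lo=9, hi=11, mid=10, val=78
Step 4: lo=9, hi=9, mid=9, val=68

Not found


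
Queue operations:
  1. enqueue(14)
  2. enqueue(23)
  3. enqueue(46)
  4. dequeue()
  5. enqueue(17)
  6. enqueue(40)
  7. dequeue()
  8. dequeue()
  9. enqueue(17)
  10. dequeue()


enqueue(14) -> [14]
enqueue(23) -> [14, 23]
enqueue(46) -> [14, 23, 46]
dequeue()->14, [23, 46]
enqueue(17) -> [23, 46, 17]
enqueue(40) -> [23, 46, 17, 40]
dequeue()->23, [46, 17, 40]
dequeue()->46, [17, 40]
enqueue(17) -> [17, 40, 17]
dequeue()->17, [40, 17]

Final queue: [40, 17]


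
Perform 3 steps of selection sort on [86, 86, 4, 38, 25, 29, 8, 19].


Initial: [86, 86, 4, 38, 25, 29, 8, 19]
Step 1: min=4 at 2
  Swap: [4, 86, 86, 38, 25, 29, 8, 19]
Step 2: min=8 at 6
  Swap: [4, 8, 86, 38, 25, 29, 86, 19]
Step 3: min=19 at 7
  Swap: [4, 8, 19, 38, 25, 29, 86, 86]

After 3 steps: [4, 8, 19, 38, 25, 29, 86, 86]


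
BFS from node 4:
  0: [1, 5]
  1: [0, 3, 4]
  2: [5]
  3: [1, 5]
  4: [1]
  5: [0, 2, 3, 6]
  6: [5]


Visit 4, enqueue [1]
Visit 1, enqueue [0, 3]
Visit 0, enqueue [5]
Visit 3, enqueue []
Visit 5, enqueue [2, 6]
Visit 2, enqueue []
Visit 6, enqueue []

BFS order: [4, 1, 0, 3, 5, 2, 6]


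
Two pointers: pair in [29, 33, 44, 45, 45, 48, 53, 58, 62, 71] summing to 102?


lo=0(29)+hi=9(71)=100
lo=1(33)+hi=9(71)=104
lo=1(33)+hi=8(62)=95
lo=2(44)+hi=8(62)=106
lo=2(44)+hi=7(58)=102

Yes: 44+58=102


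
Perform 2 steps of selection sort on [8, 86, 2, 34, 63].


Initial: [8, 86, 2, 34, 63]
Step 1: min=2 at 2
  Swap: [2, 86, 8, 34, 63]
Step 2: min=8 at 2
  Swap: [2, 8, 86, 34, 63]

After 2 steps: [2, 8, 86, 34, 63]


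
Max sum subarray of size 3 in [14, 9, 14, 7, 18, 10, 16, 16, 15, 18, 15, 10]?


[0:3]: 37
[1:4]: 30
[2:5]: 39
[3:6]: 35
[4:7]: 44
[5:8]: 42
[6:9]: 47
[7:10]: 49
[8:11]: 48
[9:12]: 43

Max: 49 at [7:10]


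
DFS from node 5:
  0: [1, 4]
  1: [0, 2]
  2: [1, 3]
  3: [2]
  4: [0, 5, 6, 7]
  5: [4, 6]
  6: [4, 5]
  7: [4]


Visit 5, push [6, 4]
Visit 4, push [7, 6, 0]
Visit 0, push [1]
Visit 1, push [2]
Visit 2, push [3]
Visit 3, push []
Visit 6, push []
Visit 7, push []

DFS order: [5, 4, 0, 1, 2, 3, 6, 7]


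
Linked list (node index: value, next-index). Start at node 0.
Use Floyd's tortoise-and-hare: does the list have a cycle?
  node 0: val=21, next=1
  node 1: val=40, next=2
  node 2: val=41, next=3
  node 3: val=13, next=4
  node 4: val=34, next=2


Floyd's tortoise (slow, +1) and hare (fast, +2):
  init: slow=0, fast=0
  step 1: slow=1, fast=2
  step 2: slow=2, fast=4
  step 3: slow=3, fast=3
  slow == fast at node 3: cycle detected

Cycle: yes


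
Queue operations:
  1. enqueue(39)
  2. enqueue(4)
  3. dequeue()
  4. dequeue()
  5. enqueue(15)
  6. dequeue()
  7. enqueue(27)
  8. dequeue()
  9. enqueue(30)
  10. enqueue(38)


enqueue(39) -> [39]
enqueue(4) -> [39, 4]
dequeue()->39, [4]
dequeue()->4, []
enqueue(15) -> [15]
dequeue()->15, []
enqueue(27) -> [27]
dequeue()->27, []
enqueue(30) -> [30]
enqueue(38) -> [30, 38]

Final queue: [30, 38]


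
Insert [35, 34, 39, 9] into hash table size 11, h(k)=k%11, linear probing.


Insert 35: h=2 -> slot 2
Insert 34: h=1 -> slot 1
Insert 39: h=6 -> slot 6
Insert 9: h=9 -> slot 9

Table: [None, 34, 35, None, None, None, 39, None, None, 9, None]


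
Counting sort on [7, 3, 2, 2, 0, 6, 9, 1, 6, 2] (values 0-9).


Input: [7, 3, 2, 2, 0, 6, 9, 1, 6, 2]
Counts: [1, 1, 3, 1, 0, 0, 2, 1, 0, 1]

Sorted: [0, 1, 2, 2, 2, 3, 6, 6, 7, 9]


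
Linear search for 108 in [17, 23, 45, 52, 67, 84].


i=0: 17!=108
i=1: 23!=108
i=2: 45!=108
i=3: 52!=108
i=4: 67!=108
i=5: 84!=108

Not found, 6 comps


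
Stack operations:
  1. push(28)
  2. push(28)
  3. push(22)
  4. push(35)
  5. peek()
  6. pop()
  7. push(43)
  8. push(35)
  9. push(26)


push(28) -> [28]
push(28) -> [28, 28]
push(22) -> [28, 28, 22]
push(35) -> [28, 28, 22, 35]
peek()->35
pop()->35, [28, 28, 22]
push(43) -> [28, 28, 22, 43]
push(35) -> [28, 28, 22, 43, 35]
push(26) -> [28, 28, 22, 43, 35, 26]

Final stack: [28, 28, 22, 43, 35, 26]


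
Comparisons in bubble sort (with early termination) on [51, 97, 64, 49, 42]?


Algorithm: bubble sort (with early termination)
Input: [51, 97, 64, 49, 42]
Sorted: [42, 49, 51, 64, 97]

10


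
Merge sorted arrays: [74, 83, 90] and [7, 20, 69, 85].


Take 7 from B
Take 20 from B
Take 69 from B
Take 74 from A
Take 83 from A
Take 85 from B

Merged: [7, 20, 69, 74, 83, 85, 90]


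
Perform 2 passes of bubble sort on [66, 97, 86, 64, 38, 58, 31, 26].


Initial: [66, 97, 86, 64, 38, 58, 31, 26]
Pass 1: [66, 86, 64, 38, 58, 31, 26, 97] (6 swaps)
Pass 2: [66, 64, 38, 58, 31, 26, 86, 97] (5 swaps)

After 2 passes: [66, 64, 38, 58, 31, 26, 86, 97]


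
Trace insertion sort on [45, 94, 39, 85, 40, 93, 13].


Initial: [45, 94, 39, 85, 40, 93, 13]
Insert 94: [45, 94, 39, 85, 40, 93, 13]
Insert 39: [39, 45, 94, 85, 40, 93, 13]
Insert 85: [39, 45, 85, 94, 40, 93, 13]
Insert 40: [39, 40, 45, 85, 94, 93, 13]
Insert 93: [39, 40, 45, 85, 93, 94, 13]
Insert 13: [13, 39, 40, 45, 85, 93, 94]

Sorted: [13, 39, 40, 45, 85, 93, 94]


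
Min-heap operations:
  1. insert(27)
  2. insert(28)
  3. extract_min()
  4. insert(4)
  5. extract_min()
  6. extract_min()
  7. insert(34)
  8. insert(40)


insert(27) -> [27]
insert(28) -> [27, 28]
extract_min()->27, [28]
insert(4) -> [4, 28]
extract_min()->4, [28]
extract_min()->28, []
insert(34) -> [34]
insert(40) -> [34, 40]

Final heap: [34, 40]


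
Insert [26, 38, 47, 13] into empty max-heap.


Insert 26: [26]
Insert 38: [38, 26]
Insert 47: [47, 26, 38]
Insert 13: [47, 26, 38, 13]

Final heap: [47, 26, 38, 13]


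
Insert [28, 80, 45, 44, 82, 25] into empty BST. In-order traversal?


Insert 28: root
Insert 80: R from 28
Insert 45: R from 28 -> L from 80
Insert 44: R from 28 -> L from 80 -> L from 45
Insert 82: R from 28 -> R from 80
Insert 25: L from 28

In-order: [25, 28, 44, 45, 80, 82]


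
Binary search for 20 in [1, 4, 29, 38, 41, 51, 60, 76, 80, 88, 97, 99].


Step 1: lo=0, hi=11, mid=5, val=51
Step 2: lo=0, hi=4, mid=2, val=29
Step 3: lo=0, hi=1, mid=0, val=1
Step 4: lo=1, hi=1, mid=1, val=4

Not found


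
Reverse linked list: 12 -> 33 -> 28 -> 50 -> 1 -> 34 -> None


Step 1: curr=12, set curr.next=prev(None) | reversed so far: 12
Step 2: curr=33, set curr.next=prev(12) | reversed so far: 33 -> 12
Step 3: curr=28, set curr.next=prev(33) | reversed so far: 28 -> 33 -> 12
Step 4: curr=50, set curr.next=prev(28) | reversed so far: 50 -> 28 -> 33 -> 12
Step 5: curr=1, set curr.next=prev(50) | reversed so far: 1 -> 50 -> 28 -> 33 -> 12
Step 6: curr=34, set curr.next=prev(1) | reversed so far: 34 -> 1 -> 50 -> 28 -> 33 -> 12

34 -> 1 -> 50 -> 28 -> 33 -> 12 -> None


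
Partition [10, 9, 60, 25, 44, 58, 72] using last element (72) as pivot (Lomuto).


Pivot: 72
  10 <= 72: advance i (no swap)
  9 <= 72: advance i (no swap)
  60 <= 72: advance i (no swap)
  25 <= 72: advance i (no swap)
  44 <= 72: advance i (no swap)
  58 <= 72: advance i (no swap)
Place pivot at 6: [10, 9, 60, 25, 44, 58, 72]

Partitioned: [10, 9, 60, 25, 44, 58, 72]


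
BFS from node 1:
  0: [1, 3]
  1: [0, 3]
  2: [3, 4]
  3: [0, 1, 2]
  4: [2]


Visit 1, enqueue [0, 3]
Visit 0, enqueue []
Visit 3, enqueue [2]
Visit 2, enqueue [4]
Visit 4, enqueue []

BFS order: [1, 0, 3, 2, 4]


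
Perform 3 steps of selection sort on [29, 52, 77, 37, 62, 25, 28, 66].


Initial: [29, 52, 77, 37, 62, 25, 28, 66]
Step 1: min=25 at 5
  Swap: [25, 52, 77, 37, 62, 29, 28, 66]
Step 2: min=28 at 6
  Swap: [25, 28, 77, 37, 62, 29, 52, 66]
Step 3: min=29 at 5
  Swap: [25, 28, 29, 37, 62, 77, 52, 66]

After 3 steps: [25, 28, 29, 37, 62, 77, 52, 66]


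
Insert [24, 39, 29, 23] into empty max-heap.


Insert 24: [24]
Insert 39: [39, 24]
Insert 29: [39, 24, 29]
Insert 23: [39, 24, 29, 23]

Final heap: [39, 24, 29, 23]


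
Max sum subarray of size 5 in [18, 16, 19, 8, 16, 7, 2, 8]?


[0:5]: 77
[1:6]: 66
[2:7]: 52
[3:8]: 41

Max: 77 at [0:5]


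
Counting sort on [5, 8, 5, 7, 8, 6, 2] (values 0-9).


Input: [5, 8, 5, 7, 8, 6, 2]
Counts: [0, 0, 1, 0, 0, 2, 1, 1, 2, 0]

Sorted: [2, 5, 5, 6, 7, 8, 8]


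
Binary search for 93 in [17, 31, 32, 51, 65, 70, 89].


Step 1: lo=0, hi=6, mid=3, val=51
Step 2: lo=4, hi=6, mid=5, val=70
Step 3: lo=6, hi=6, mid=6, val=89

Not found


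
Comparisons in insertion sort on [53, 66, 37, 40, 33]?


Algorithm: insertion sort
Input: [53, 66, 37, 40, 33]
Sorted: [33, 37, 40, 53, 66]

10


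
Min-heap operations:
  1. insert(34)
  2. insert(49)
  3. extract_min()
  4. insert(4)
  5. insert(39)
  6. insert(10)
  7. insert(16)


insert(34) -> [34]
insert(49) -> [34, 49]
extract_min()->34, [49]
insert(4) -> [4, 49]
insert(39) -> [4, 49, 39]
insert(10) -> [4, 10, 39, 49]
insert(16) -> [4, 10, 39, 49, 16]

Final heap: [4, 10, 39, 49, 16]


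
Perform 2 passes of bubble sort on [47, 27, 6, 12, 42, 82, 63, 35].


Initial: [47, 27, 6, 12, 42, 82, 63, 35]
Pass 1: [27, 6, 12, 42, 47, 63, 35, 82] (6 swaps)
Pass 2: [6, 12, 27, 42, 47, 35, 63, 82] (3 swaps)

After 2 passes: [6, 12, 27, 42, 47, 35, 63, 82]


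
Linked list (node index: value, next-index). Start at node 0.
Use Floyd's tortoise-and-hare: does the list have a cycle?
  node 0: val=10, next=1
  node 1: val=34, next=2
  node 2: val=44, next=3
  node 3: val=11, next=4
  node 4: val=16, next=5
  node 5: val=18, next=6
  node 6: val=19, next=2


Floyd's tortoise (slow, +1) and hare (fast, +2):
  init: slow=0, fast=0
  step 1: slow=1, fast=2
  step 2: slow=2, fast=4
  step 3: slow=3, fast=6
  step 4: slow=4, fast=3
  step 5: slow=5, fast=5
  slow == fast at node 5: cycle detected

Cycle: yes


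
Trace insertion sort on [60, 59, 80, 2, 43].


Initial: [60, 59, 80, 2, 43]
Insert 59: [59, 60, 80, 2, 43]
Insert 80: [59, 60, 80, 2, 43]
Insert 2: [2, 59, 60, 80, 43]
Insert 43: [2, 43, 59, 60, 80]

Sorted: [2, 43, 59, 60, 80]


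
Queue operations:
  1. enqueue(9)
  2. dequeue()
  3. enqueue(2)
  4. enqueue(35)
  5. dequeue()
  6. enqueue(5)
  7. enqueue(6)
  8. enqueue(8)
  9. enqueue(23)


enqueue(9) -> [9]
dequeue()->9, []
enqueue(2) -> [2]
enqueue(35) -> [2, 35]
dequeue()->2, [35]
enqueue(5) -> [35, 5]
enqueue(6) -> [35, 5, 6]
enqueue(8) -> [35, 5, 6, 8]
enqueue(23) -> [35, 5, 6, 8, 23]

Final queue: [35, 5, 6, 8, 23]


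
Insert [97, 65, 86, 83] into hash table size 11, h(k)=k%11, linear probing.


Insert 97: h=9 -> slot 9
Insert 65: h=10 -> slot 10
Insert 86: h=9, 2 probes -> slot 0
Insert 83: h=6 -> slot 6

Table: [86, None, None, None, None, None, 83, None, None, 97, 65]


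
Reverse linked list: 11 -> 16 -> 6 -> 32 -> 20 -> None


Step 1: curr=11, set curr.next=prev(None) | reversed so far: 11
Step 2: curr=16, set curr.next=prev(11) | reversed so far: 16 -> 11
Step 3: curr=6, set curr.next=prev(16) | reversed so far: 6 -> 16 -> 11
Step 4: curr=32, set curr.next=prev(6) | reversed so far: 32 -> 6 -> 16 -> 11
Step 5: curr=20, set curr.next=prev(32) | reversed so far: 20 -> 32 -> 6 -> 16 -> 11

20 -> 32 -> 6 -> 16 -> 11 -> None


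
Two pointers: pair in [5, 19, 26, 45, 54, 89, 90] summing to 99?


lo=0(5)+hi=6(90)=95
lo=1(19)+hi=6(90)=109
lo=1(19)+hi=5(89)=108
lo=1(19)+hi=4(54)=73
lo=2(26)+hi=4(54)=80
lo=3(45)+hi=4(54)=99

Yes: 45+54=99


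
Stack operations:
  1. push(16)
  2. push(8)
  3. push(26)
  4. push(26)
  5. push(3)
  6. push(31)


push(16) -> [16]
push(8) -> [16, 8]
push(26) -> [16, 8, 26]
push(26) -> [16, 8, 26, 26]
push(3) -> [16, 8, 26, 26, 3]
push(31) -> [16, 8, 26, 26, 3, 31]

Final stack: [16, 8, 26, 26, 3, 31]


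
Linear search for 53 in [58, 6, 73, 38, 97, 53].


i=0: 58!=53
i=1: 6!=53
i=2: 73!=53
i=3: 38!=53
i=4: 97!=53
i=5: 53==53 found!

Found at 5, 6 comps


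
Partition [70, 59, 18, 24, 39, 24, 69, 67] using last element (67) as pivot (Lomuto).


Pivot: 67
  59 <= 67: swap -> [59, 70, 18, 24, 39, 24, 69, 67]
  18 <= 67: swap -> [59, 18, 70, 24, 39, 24, 69, 67]
  24 <= 67: swap -> [59, 18, 24, 70, 39, 24, 69, 67]
  39 <= 67: swap -> [59, 18, 24, 39, 70, 24, 69, 67]
  24 <= 67: swap -> [59, 18, 24, 39, 24, 70, 69, 67]
Place pivot at 5: [59, 18, 24, 39, 24, 67, 69, 70]

Partitioned: [59, 18, 24, 39, 24, 67, 69, 70]


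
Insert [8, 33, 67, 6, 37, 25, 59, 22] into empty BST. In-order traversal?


Insert 8: root
Insert 33: R from 8
Insert 67: R from 8 -> R from 33
Insert 6: L from 8
Insert 37: R from 8 -> R from 33 -> L from 67
Insert 25: R from 8 -> L from 33
Insert 59: R from 8 -> R from 33 -> L from 67 -> R from 37
Insert 22: R from 8 -> L from 33 -> L from 25

In-order: [6, 8, 22, 25, 33, 37, 59, 67]


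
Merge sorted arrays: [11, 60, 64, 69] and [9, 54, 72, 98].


Take 9 from B
Take 11 from A
Take 54 from B
Take 60 from A
Take 64 from A
Take 69 from A

Merged: [9, 11, 54, 60, 64, 69, 72, 98]


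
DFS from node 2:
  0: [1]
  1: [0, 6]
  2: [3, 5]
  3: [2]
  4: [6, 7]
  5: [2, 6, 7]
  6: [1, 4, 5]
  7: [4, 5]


Visit 2, push [5, 3]
Visit 3, push []
Visit 5, push [7, 6]
Visit 6, push [4, 1]
Visit 1, push [0]
Visit 0, push []
Visit 4, push [7]
Visit 7, push []

DFS order: [2, 3, 5, 6, 1, 0, 4, 7]


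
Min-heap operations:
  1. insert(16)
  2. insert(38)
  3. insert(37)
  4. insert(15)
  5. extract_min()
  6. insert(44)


insert(16) -> [16]
insert(38) -> [16, 38]
insert(37) -> [16, 38, 37]
insert(15) -> [15, 16, 37, 38]
extract_min()->15, [16, 38, 37]
insert(44) -> [16, 38, 37, 44]

Final heap: [16, 38, 37, 44]


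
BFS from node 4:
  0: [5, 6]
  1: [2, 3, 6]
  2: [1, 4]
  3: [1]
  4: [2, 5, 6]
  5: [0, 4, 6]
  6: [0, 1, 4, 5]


Visit 4, enqueue [2, 5, 6]
Visit 2, enqueue [1]
Visit 5, enqueue [0]
Visit 6, enqueue []
Visit 1, enqueue [3]
Visit 0, enqueue []
Visit 3, enqueue []

BFS order: [4, 2, 5, 6, 1, 0, 3]


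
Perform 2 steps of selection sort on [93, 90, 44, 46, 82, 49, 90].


Initial: [93, 90, 44, 46, 82, 49, 90]
Step 1: min=44 at 2
  Swap: [44, 90, 93, 46, 82, 49, 90]
Step 2: min=46 at 3
  Swap: [44, 46, 93, 90, 82, 49, 90]

After 2 steps: [44, 46, 93, 90, 82, 49, 90]


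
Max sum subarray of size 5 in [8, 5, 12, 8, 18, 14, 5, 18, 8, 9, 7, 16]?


[0:5]: 51
[1:6]: 57
[2:7]: 57
[3:8]: 63
[4:9]: 63
[5:10]: 54
[6:11]: 47
[7:12]: 58

Max: 63 at [3:8]


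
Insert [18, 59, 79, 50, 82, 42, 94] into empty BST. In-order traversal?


Insert 18: root
Insert 59: R from 18
Insert 79: R from 18 -> R from 59
Insert 50: R from 18 -> L from 59
Insert 82: R from 18 -> R from 59 -> R from 79
Insert 42: R from 18 -> L from 59 -> L from 50
Insert 94: R from 18 -> R from 59 -> R from 79 -> R from 82

In-order: [18, 42, 50, 59, 79, 82, 94]


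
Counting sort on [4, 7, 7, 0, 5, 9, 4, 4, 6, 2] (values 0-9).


Input: [4, 7, 7, 0, 5, 9, 4, 4, 6, 2]
Counts: [1, 0, 1, 0, 3, 1, 1, 2, 0, 1]

Sorted: [0, 2, 4, 4, 4, 5, 6, 7, 7, 9]


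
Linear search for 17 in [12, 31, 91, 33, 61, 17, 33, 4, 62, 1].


i=0: 12!=17
i=1: 31!=17
i=2: 91!=17
i=3: 33!=17
i=4: 61!=17
i=5: 17==17 found!

Found at 5, 6 comps


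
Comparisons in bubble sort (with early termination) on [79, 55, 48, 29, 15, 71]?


Algorithm: bubble sort (with early termination)
Input: [79, 55, 48, 29, 15, 71]
Sorted: [15, 29, 48, 55, 71, 79]

15


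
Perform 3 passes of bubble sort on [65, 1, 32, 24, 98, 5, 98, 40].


Initial: [65, 1, 32, 24, 98, 5, 98, 40]
Pass 1: [1, 32, 24, 65, 5, 98, 40, 98] (5 swaps)
Pass 2: [1, 24, 32, 5, 65, 40, 98, 98] (3 swaps)
Pass 3: [1, 24, 5, 32, 40, 65, 98, 98] (2 swaps)

After 3 passes: [1, 24, 5, 32, 40, 65, 98, 98]


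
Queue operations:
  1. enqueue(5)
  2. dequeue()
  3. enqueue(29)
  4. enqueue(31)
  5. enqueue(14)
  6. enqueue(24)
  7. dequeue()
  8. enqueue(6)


enqueue(5) -> [5]
dequeue()->5, []
enqueue(29) -> [29]
enqueue(31) -> [29, 31]
enqueue(14) -> [29, 31, 14]
enqueue(24) -> [29, 31, 14, 24]
dequeue()->29, [31, 14, 24]
enqueue(6) -> [31, 14, 24, 6]

Final queue: [31, 14, 24, 6]


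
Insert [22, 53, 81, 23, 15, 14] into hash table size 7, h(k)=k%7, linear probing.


Insert 22: h=1 -> slot 1
Insert 53: h=4 -> slot 4
Insert 81: h=4, 1 probes -> slot 5
Insert 23: h=2 -> slot 2
Insert 15: h=1, 2 probes -> slot 3
Insert 14: h=0 -> slot 0

Table: [14, 22, 23, 15, 53, 81, None]


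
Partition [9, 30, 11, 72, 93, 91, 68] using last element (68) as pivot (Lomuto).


Pivot: 68
  9 <= 68: advance i (no swap)
  30 <= 68: advance i (no swap)
  11 <= 68: advance i (no swap)
Place pivot at 3: [9, 30, 11, 68, 93, 91, 72]

Partitioned: [9, 30, 11, 68, 93, 91, 72]


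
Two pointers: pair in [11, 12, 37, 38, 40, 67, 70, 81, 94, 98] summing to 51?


lo=0(11)+hi=9(98)=109
lo=0(11)+hi=8(94)=105
lo=0(11)+hi=7(81)=92
lo=0(11)+hi=6(70)=81
lo=0(11)+hi=5(67)=78
lo=0(11)+hi=4(40)=51

Yes: 11+40=51


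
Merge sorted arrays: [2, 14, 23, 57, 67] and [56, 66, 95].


Take 2 from A
Take 14 from A
Take 23 from A
Take 56 from B
Take 57 from A
Take 66 from B
Take 67 from A

Merged: [2, 14, 23, 56, 57, 66, 67, 95]


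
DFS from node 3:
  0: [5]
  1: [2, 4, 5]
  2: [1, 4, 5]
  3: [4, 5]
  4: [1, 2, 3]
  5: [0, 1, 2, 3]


Visit 3, push [5, 4]
Visit 4, push [2, 1]
Visit 1, push [5, 2]
Visit 2, push [5]
Visit 5, push [0]
Visit 0, push []

DFS order: [3, 4, 1, 2, 5, 0]


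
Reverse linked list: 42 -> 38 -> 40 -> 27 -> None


Step 1: curr=42, set curr.next=prev(None) | reversed so far: 42
Step 2: curr=38, set curr.next=prev(42) | reversed so far: 38 -> 42
Step 3: curr=40, set curr.next=prev(38) | reversed so far: 40 -> 38 -> 42
Step 4: curr=27, set curr.next=prev(40) | reversed so far: 27 -> 40 -> 38 -> 42

27 -> 40 -> 38 -> 42 -> None


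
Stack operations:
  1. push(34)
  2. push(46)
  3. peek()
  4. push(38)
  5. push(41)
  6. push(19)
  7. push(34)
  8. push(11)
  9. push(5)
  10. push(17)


push(34) -> [34]
push(46) -> [34, 46]
peek()->46
push(38) -> [34, 46, 38]
push(41) -> [34, 46, 38, 41]
push(19) -> [34, 46, 38, 41, 19]
push(34) -> [34, 46, 38, 41, 19, 34]
push(11) -> [34, 46, 38, 41, 19, 34, 11]
push(5) -> [34, 46, 38, 41, 19, 34, 11, 5]
push(17) -> [34, 46, 38, 41, 19, 34, 11, 5, 17]

Final stack: [34, 46, 38, 41, 19, 34, 11, 5, 17]


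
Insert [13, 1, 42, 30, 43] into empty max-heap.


Insert 13: [13]
Insert 1: [13, 1]
Insert 42: [42, 1, 13]
Insert 30: [42, 30, 13, 1]
Insert 43: [43, 42, 13, 1, 30]

Final heap: [43, 42, 13, 1, 30]


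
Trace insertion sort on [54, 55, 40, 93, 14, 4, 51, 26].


Initial: [54, 55, 40, 93, 14, 4, 51, 26]
Insert 55: [54, 55, 40, 93, 14, 4, 51, 26]
Insert 40: [40, 54, 55, 93, 14, 4, 51, 26]
Insert 93: [40, 54, 55, 93, 14, 4, 51, 26]
Insert 14: [14, 40, 54, 55, 93, 4, 51, 26]
Insert 4: [4, 14, 40, 54, 55, 93, 51, 26]
Insert 51: [4, 14, 40, 51, 54, 55, 93, 26]
Insert 26: [4, 14, 26, 40, 51, 54, 55, 93]

Sorted: [4, 14, 26, 40, 51, 54, 55, 93]


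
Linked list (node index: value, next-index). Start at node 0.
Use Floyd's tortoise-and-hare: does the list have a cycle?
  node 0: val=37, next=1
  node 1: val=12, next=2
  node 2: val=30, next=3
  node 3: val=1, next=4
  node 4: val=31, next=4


Floyd's tortoise (slow, +1) and hare (fast, +2):
  init: slow=0, fast=0
  step 1: slow=1, fast=2
  step 2: slow=2, fast=4
  step 3: slow=3, fast=4
  step 4: slow=4, fast=4
  slow == fast at node 4: cycle detected

Cycle: yes


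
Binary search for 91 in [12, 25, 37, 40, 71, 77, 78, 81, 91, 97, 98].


Step 1: lo=0, hi=10, mid=5, val=77
Step 2: lo=6, hi=10, mid=8, val=91

Found at index 8
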